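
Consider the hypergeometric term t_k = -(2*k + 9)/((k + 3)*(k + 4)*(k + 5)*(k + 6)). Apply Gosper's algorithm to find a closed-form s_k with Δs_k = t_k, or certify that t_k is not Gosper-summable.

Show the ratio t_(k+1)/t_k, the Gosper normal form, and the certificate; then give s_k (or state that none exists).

s_k = k*(-k - 8)/(15*(k**2 + 8*k + 15))

Ratio r(k) = (k + 3)*(2*k + 11)/((k + 7)*(2*k + 9)).
A = k + 3, B = k + 7, C = k + 9/2.
Key eq: (k + 3)·f(k+1) = (k + 6)·f(k) + (k + 9/2).
Bound: deg f ≤ 3.
Coefficient equations give f(k) = k*(k + 4)*(k + 8)/30.
R(k) = B(k−1)·f(k)/C(k) = k*(k + 4)*(k + 6)*(k + 8)/(15*(2*k + 9)); s_k = R·t_k = k*(-k - 8)/(15*(k**2 + 8*k + 15)).
s_(k+1) − s_k = (-2*k - 9)/(k**4 + 18*k**3 + 119*k**2 + 342*k + 360) = t_k.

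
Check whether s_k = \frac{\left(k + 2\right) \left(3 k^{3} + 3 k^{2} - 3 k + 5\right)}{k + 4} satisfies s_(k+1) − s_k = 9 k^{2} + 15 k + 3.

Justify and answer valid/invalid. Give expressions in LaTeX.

Invalid: residual \frac{2 \left(- 6 k^{3} - 48 k^{2} - 66 k - 7\right)}{k^{2} + 9 k + 20} ≠ 0.

s_(k+1) = (3*k**4 + 21*k**3 + 48*k**2 + 44*k + 24)/(k + 5)
s_(k+1) − s_k = (9*k**4 + 84*k**3 + 222*k**2 + 195*k + 46)/(k**2 + 9*k + 20)
(s_(k+1) − s_k) − t_k = 2*(-6*k**3 - 48*k**2 - 66*k - 7)/(k**2 + 9*k + 20)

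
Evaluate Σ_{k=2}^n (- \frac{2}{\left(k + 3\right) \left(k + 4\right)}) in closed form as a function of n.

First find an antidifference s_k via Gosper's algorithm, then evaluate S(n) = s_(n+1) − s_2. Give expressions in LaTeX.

S(n) = \frac{2 \left(1 - n\right)}{5 \left(n + 4\right)}

Ratio r(k) = (k + 3)/(k + 5).
Factor: A=k + 3; B=k + 5; C=1.
Key eq: (k + 3)·f(k+1) = (k + 4)·f(k) + (1).
Degrees (1,1,0) ⇒ d ≤ 1.
Match coefficients ⇒ f(k) = k/3.
So s_k = (B(k−1)f/C)·t_k = (k*(k + 4)/3)·t_k = -2*k/(3*k + 9).
s_(k+1) − s_k = -2/(k**2 + 7*k + 12) = t_k.
Telescope: S(n) = s_(n+1) − s_(2) = 2*(-n - 1)/(3*(n + 4)) − (-4/15) = 2*(1 - n)/(5*(n + 4)).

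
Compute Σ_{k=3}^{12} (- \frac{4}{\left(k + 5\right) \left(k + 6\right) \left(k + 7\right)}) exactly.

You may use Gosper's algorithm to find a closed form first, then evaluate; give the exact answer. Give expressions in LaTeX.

r(k) = (k + 5)/(k + 8) after simplifying.
Normal form (A,B,C) = (k + 5, k + 8, 1).
Key eq: (k + 5)·f(k+1) = (k + 7)·f(k) + (1).
deg f ≤ 2 (via 1,1,0).
Coefficient equations give f(k) = k*(k + 11)/60.
Then R = B(k−1)f/C = k*(k + 7)*(k + 11)/60, so s_k = R(k)·t_k = k*(-k - 11)/(15*(k + 5)*(k + 6)).
s_(k+1) − s_k = -4/(k**3 + 18*k**2 + 107*k + 210) = t_k.
Σ_(k=3)^(12) t_k = s_(13) − s_(3) = -52/855 − (-7/180) = -5/228.

Σ = -5/228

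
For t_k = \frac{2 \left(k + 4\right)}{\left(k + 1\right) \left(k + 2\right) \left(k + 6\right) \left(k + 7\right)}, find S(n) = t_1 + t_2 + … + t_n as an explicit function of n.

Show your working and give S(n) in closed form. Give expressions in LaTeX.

S(n) = \frac{n \left(n + 9\right)}{14 \left(n^{2} + 9 n + 14\right)}

Step 1: r(k) = (k + 1)*(k + 5)*(k + 6)/((k + 3)*(k + 4)*(k + 8)).
So A=k + 1 and B=k + 8, with C=k**4 + 16*k**3 + 95*k**2 + 248*k + 240.
Need (k + 1)·f(k+1) − (k + 7)·f(k) = k**4 + 16*k**3 + 95*k**2 + 248*k + 240.
Degrees (1,1,4) ⇒ d ≤ 6.
Match coefficients ⇒ f(k) = k*(k + 2)*(k + 3)*(k + 4)*(k + 5)*(k + 7)/12.
R(k) = B(k−1)·f(k)/C(k) = k*(k + 2)*(k + 7)**2/(12*(k + 4)); s_k = R·t_k = k*(k + 7)/(6*(k**2 + 7*k + 6)).
Verify: 2*(k + 4)/(k**4 + 16*k**3 + 83*k**2 + 152*k + 84) matches t_k.
s_(n+1) = (n**2 + 9*n + 8)/(6*(n**2 + 9*n + 14)) and s_(1) = 2/21, so S(n) = n*(n + 9)/(14*(n**2 + 9*n + 14)).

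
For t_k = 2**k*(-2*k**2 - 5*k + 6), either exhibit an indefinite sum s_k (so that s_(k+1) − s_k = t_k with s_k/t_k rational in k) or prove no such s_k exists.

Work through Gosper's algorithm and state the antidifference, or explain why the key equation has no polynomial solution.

r(k) = 2*(2*k**2 + 9*k + 1)/(2*k**2 + 5*k - 6) after simplifying.
Normal form (A,B,C) = (2, 1, k**2 + 5*k/2 - 3).
Solve (2)·f(k+1) − (1)·f(k) = k**2 + 5*k/2 - 3.
d = 2 from the (0,0,2) case.
Coefficient equations give f(k) = (2*k**2 - 3*k - 4)/2.
R(k) = B(k−1)·f(k)/C(k) = (2*k**2 - 3*k - 4)/(2*k**2 + 5*k - 6); s_k = R·t_k = 2**k*(-2*k**2 + 3*k + 4).
Check: Δs_k = 2**k*(-2*k**2 - 5*k + 6). ✓

s_k = 2**k*(-2*k**2 + 3*k + 4)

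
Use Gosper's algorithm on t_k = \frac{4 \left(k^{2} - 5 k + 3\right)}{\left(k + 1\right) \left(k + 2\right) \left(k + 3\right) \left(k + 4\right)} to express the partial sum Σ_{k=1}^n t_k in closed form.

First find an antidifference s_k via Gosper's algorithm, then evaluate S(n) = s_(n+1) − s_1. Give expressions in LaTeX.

S(n) = \frac{n \left(n^{2} - 15 n + 2\right)}{6 \left(n^{3} + 9 n^{2} + 26 n + 24\right)}

Step 1: r(k) = (k**3 - 2*k**2 - 4*k - 1)/(k**3 - 22*k + 15).
Take A(k)=k + 1, B(k)=k + 5, C(k)=k**2 - 5*k + 3.
Need (k + 1)·f(k+1) − (k + 4)·f(k) = k**2 - 5*k + 3.
From deg A=1, deg B=1, deg C=2: d=3.
A polynomial solution: f(k) = k*(k**2 + 17)/6.
Then R = B(k−1)f/C = k*(k + 4)*(k**2 + 17)/(6*(k**2 - 5*k + 3)), so s_k = R(k)·t_k = 2*k*(k**2 + 17)/(3*(k + 1)*(k + 2)*(k + 3)).
Verify: 4*(k**2 - 5*k + 3)/(k**4 + 10*k**3 + 35*k**2 + 50*k + 24) matches t_k.
Evaluate: s_(n+1) = 2*(n**3 + 3*n**2 + 20*n + 18)/(3*(n**3 + 9*n**2 + 26*n + 24)); subtract s_(1) = 1/2 ⇒ S(n) = n*(n**2 - 15*n + 2)/(6*(n**3 + 9*n**2 + 26*n + 24)).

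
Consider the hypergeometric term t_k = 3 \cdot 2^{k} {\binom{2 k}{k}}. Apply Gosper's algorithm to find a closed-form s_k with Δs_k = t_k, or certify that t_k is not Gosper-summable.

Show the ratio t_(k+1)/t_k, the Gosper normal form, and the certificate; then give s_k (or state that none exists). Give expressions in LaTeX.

none — t_k is not Gosper-summable

Compute t_(k+1)/t_k: get 4*(2*k + 1)/(k + 1).
Gosper form: A/B · C(k+1)/C(k) with A=8*k + 4, B=k + 1, C=1.
Key eq: (8*k + 4)·f(k+1) = (k)·f(k) + (1).
Degrees (1,1,0) ⇒ d ≤ -1.
deg f ≤ -1 is impossible — no certificate.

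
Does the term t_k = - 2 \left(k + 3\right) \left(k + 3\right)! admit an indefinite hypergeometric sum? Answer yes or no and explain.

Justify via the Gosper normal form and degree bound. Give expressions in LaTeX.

Yes. s_k = - 2 \left(k + 3\right)!.

t_(k+1)/t_k = (k + 4)**2/(k + 3).
Factor: A=k + 4; B=1; C=k + 3.
f must satisfy (k + 4)·f(k+1) − (1)·f(k) = k + 3.
deg f ≤ 0 (via 1,0,1).
Coefficient equations give f(k) = 1.
Get s_k = R·t_k = -2*factorial(k + 3) with R(k) = B(k−1)f(k)/C(k) = 1/(k + 3).
Check: Δs_k = -2*(k + 3)*factorial(k + 3). ✓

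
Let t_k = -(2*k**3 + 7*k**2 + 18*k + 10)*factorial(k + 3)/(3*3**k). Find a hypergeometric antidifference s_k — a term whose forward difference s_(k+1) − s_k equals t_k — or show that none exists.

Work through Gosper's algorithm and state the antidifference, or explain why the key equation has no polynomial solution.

The ratio is (2*k**4 + 21*k**3 + 90*k**2 + 189*k + 148)/(3*(2*k**3 + 7*k**2 + 18*k + 10)).
Factor: A=k/3 + 4/3; B=1; C=k**3 + 7*k**2/2 + 9*k + 5.
f must satisfy (k/3 + 4/3)·f(k+1) − (1)·f(k) = k**3 + 7*k**2/2 + 9*k + 5.
deg f ≤ 2 (via 1,0,3).
Solving with deg f ≤ 2: f(k) = 3*(2*k**2 + k - 2)/2.
So s_k = (B(k−1)f/C)·t_k = (3*(2*k**2 + k - 2)/(2*k**3 + 7*k**2 + 18*k + 10))·t_k = -(2*k**2 + k - 2)*factorial(k + 3)/3**k.
Check: Δs_k = -(2*k**3 + 7*k**2 + 18*k + 10)*factorial(k + 3)/(3*3**k). ✓

s_k = -(2*k**2 + k - 2)*factorial(k + 3)/3**k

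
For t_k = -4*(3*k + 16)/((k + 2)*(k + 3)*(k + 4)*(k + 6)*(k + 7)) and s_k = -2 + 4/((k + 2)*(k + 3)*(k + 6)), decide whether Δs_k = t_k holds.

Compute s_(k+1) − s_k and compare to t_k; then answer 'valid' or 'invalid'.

Valid: the claim telescopes to t_k.

s_(k+1) = -2 + 4/((k + 3)*(k + 4)*(k + 7))
s_(k+1) − s_k = 4*(-3*k - 16)/(k**5 + 22*k**4 + 185*k**3 + 740*k**2 + 1404*k + 1008)
(s_(k+1) − s_k) − t_k = 0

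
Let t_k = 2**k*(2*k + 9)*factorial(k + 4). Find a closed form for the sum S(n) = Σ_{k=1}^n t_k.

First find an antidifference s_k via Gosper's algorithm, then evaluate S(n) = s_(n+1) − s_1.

r(k) = 2*(k + 5)*(2*k + 11)/(2*k + 9) after simplifying.
Factor: A=2*k + 10; B=1; C=k + 9/2.
Solve (2*k + 10)·f(k+1) − (1)·f(k) = k + 9/2.
From deg A=1, deg B=0, deg C=1: d=0.
Solving with deg f ≤ 0: f(k) = 1/2.
Get s_k = R·t_k = 2**k*factorial(k + 4) with R(k) = B(k−1)f(k)/C(k) = 1/(2*k + 9).
Verify: 2**k*(2*k + 9)*factorial(k + 4) matches t_k.
Telescope: S(n) = s_(n+1) − s_(1) = 2**(n + 1)*factorial(n + 5) − (240) = 2*2**n*factorial(n + 5) - 240.

S(n) = 2*2**n*factorial(n + 5) - 240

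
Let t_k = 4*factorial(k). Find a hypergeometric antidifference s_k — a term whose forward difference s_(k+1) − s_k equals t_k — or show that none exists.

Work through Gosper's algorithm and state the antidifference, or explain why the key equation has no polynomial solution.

The ratio is k + 1.
Gosper form: A/B · C(k+1)/C(k) with A=k + 1, B=1, C=1.
f must satisfy (k + 1)·f(k+1) − (1)·f(k) = 1.
deg f ≤ -1 (via 1,0,0).
d = -1 < 0 ⇒ no nonzero polynomial f; not summable.

no hypergeometric antidifference exists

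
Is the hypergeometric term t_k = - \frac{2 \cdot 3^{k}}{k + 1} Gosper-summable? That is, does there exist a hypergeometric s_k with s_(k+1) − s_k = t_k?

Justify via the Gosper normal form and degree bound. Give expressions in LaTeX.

Step 1: r(k) = 3*(k + 1)/(k + 2).
Normal form (A,B,C) = (3*k + 3, k + 2, 1).
Set up (3*k + 3)·f(k+1) − (k + 1)·f(k) − (1) = 0.
d = -1 from the (1,1,0) case.
Bound -1 < 0, so the key equation has no polynomial solution.

No — key equation has no polynomial f.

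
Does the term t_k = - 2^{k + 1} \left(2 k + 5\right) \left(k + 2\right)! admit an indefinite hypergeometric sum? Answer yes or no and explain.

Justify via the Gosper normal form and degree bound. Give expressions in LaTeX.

Yes. s_k = - 2^{k + 1} \left(k + 2\right)!.

Step 1: r(k) = 2*(k + 3)*(2*k + 7)/(2*k + 5).
Factor: A=2*k + 6; B=1; C=k + 5/2.
Key eq: (2*k + 6)·f(k+1) = (1)·f(k) + (k + 5/2).
Degrees (1,0,1) ⇒ d ≤ 0.
Solve for f: f(k) = 1/2 (degree 0 ≤ 0).
Get s_k = R·t_k = -2**(k + 1)*factorial(k + 2) with R(k) = B(k−1)f(k)/C(k) = 1/(2*k + 5).
Δs = -2**(k + 1)*(2*k + 5)*factorial(k + 2), as required.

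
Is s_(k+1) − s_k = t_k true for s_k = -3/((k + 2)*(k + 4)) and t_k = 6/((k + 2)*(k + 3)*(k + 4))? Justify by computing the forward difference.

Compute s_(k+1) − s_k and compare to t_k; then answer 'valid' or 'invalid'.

Invalid: residual -9/(k**4 + 14*k**3 + 71*k**2 + 154*k + 120) ≠ 0.

s_(k+1) = -3/((k + 3)*(k + 5))
s_(k+1) − s_k = 3*(2*k + 7)/(k**4 + 14*k**3 + 71*k**2 + 154*k + 120)
(s_(k+1) − s_k) − t_k = -9/(k**4 + 14*k**3 + 71*k**2 + 154*k + 120)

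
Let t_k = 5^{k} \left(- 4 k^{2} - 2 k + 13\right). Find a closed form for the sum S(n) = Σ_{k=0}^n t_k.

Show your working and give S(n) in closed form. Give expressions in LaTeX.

Step 1: r(k) = 5*(4*k**2 + 10*k - 7)/(4*k**2 + 2*k - 13).
Take A(k)=5, B(k)=1, C(k)=k**2 + k/2 - 13/4.
Need (5)·f(k+1) − (1)·f(k) = k**2 + k/2 - 13/4.
deg f ≤ 2 (via 0,0,2).
Match coefficients ⇒ f(k) = (k**2 - 2*k - 2)/4.
Then R = B(k−1)f/C = (k**2 - 2*k - 2)/(4*k**2 + 2*k - 13), so s_k = R(k)·t_k = 5**k*(-k**2 + 2*k + 2).
Verify: 5**k*(-4*k**2 - 2*k + 13) matches t_k.
Σ_(k=0)^n t_k = s_(n+1) − s_(0) = (5**(n + 1)*(3 - n**2)) − (2), i.e. -5*5**n*n**2 + 15*5**n - 2.

S(n) = - 5 \cdot 5^{n} n^{2} + 15 \cdot 5^{n} - 2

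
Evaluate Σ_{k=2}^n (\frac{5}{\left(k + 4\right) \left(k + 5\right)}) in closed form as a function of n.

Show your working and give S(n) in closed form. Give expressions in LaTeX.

Step 1: r(k) = (k + 4)/(k + 6).
Normal form (A,B,C) = (k + 4, k + 6, 1).
Need (k + 4)·f(k+1) − (k + 5)·f(k) = 1.
deg f ≤ 1 (via 1,1,0).
Coefficient equations give f(k) = k/4.
R(k) = B(k−1)·f(k)/C(k) = k*(k + 5)/4; s_k = R·t_k = 5*k/(4*(k + 4)).
Δs = 5/(k**2 + 9*k + 20), as required.
s_(n+1) = 5*(n + 1)/(4*(n + 5)) and s_(2) = 5/12, so S(n) = 5*(n - 1)/(6*(n + 5)).

S(n) = \frac{5 \left(n - 1\right)}{6 \left(n + 5\right)}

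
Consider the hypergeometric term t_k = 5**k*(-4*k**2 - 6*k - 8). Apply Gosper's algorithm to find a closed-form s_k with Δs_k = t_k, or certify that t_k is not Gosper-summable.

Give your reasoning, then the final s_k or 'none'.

r(k) = 5*(2*k**2 + 7*k + 9)/(2*k**2 + 3*k + 4) after simplifying.
Take A(k)=5, B(k)=1, C(k)=k**2 + 3*k/2 + 2.
Key eq: (5)·f(k+1) = (1)·f(k) + (k**2 + 3*k/2 + 2).
deg f ≤ 2 (via 0,0,2).
Coefficient equations give f(k) = (k**2 - k + 2)/4.
Get s_k = R·t_k = 5**k*(-k**2 + k - 2) with R(k) = B(k−1)f(k)/C(k) = (k**2 - k + 2)/(2*(2*k**2 + 3*k + 4)).
Check: Δs_k = 5**k*(-4*k**2 - 6*k - 8). ✓

s_k = 5**k*(-k**2 + k - 2)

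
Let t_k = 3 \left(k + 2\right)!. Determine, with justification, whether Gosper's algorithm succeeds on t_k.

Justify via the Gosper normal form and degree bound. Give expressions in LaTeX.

t_(k+1)/t_k = k + 3.
A = k + 3, B = 1, C = 1.
Set up (k + 3)·f(k+1) − (1)·f(k) − (1) = 0.
d = -1 from the (1,0,0) case.
d = -1 < 0 ⇒ no nonzero polynomial f; not summable.

No. Not Gosper-summable.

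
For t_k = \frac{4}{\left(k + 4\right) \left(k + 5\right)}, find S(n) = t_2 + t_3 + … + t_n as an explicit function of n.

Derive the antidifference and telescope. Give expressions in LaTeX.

Step 1: r(k) = (k + 4)/(k + 6).
Normal form (A,B,C) = (k + 4, k + 6, 1).
Set up (k + 4)·f(k+1) − (k + 5)·f(k) − (1) = 0.
d = 1 from the (1,1,0) case.
Coefficient equations give f(k) = k/4.
Then R = B(k−1)f/C = k*(k + 5)/4, so s_k = R(k)·t_k = k/(k + 4).
Verify: 4/(k**2 + 9*k + 20) matches t_k.
Telescope: S(n) = s_(n+1) − s_(2) = (n + 1)/(n + 5) − (1/3) = 2*(n - 1)/(3*(n + 5)).

S(n) = \frac{2 \left(n - 1\right)}{3 \left(n + 5\right)}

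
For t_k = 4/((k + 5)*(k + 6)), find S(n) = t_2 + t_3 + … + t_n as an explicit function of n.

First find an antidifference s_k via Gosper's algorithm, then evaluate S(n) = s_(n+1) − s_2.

S(n) = 4*(n - 1)/(7*(n + 6))

Compute t_(k+1)/t_k: get (k + 5)/(k + 7).
So A=k + 5 and B=k + 7, with C=1.
f must satisfy (k + 5)·f(k+1) − (k + 6)·f(k) = 1.
From deg A=1, deg B=1, deg C=0: d=1.
Match coefficients ⇒ f(k) = k/5.
Get s_k = R·t_k = 4*k/(5*(k + 5)) with R(k) = B(k−1)f(k)/C(k) = k*(k + 6)/5.
Check: Δs_k = 4/(k**2 + 11*k + 30). ✓
s_(n+1) = 4*(n + 1)/(5*(n + 6)) and s_(2) = 8/35, so S(n) = 4*(n - 1)/(7*(n + 6)).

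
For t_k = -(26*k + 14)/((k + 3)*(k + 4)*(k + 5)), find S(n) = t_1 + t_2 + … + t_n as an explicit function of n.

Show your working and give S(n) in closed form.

S(n) = 2*n*(-9*n - 16)/(5*(n**2 + 9*n + 20))

Ratio r(k) = (k + 3)*(13*k + 20)/((k + 6)*(13*k + 7)).
Take A(k)=k + 3, B(k)=k + 6, C(k)=k + 7/13.
Solve (k + 3)·f(k+1) − (k + 5)·f(k) = k + 7/13.
From deg A=1, deg B=1, deg C=1: d=2.
Solve for f: f(k) = k*(23*k + 5)/156 (degree 2 ≤ 2).
Then R = B(k−1)f/C = k*(k + 5)*(23*k + 5)/(12*(13*k + 7)), so s_k = R(k)·t_k = -k*(23*k + 5)/(6*(k + 3)*(k + 4)).
Check: Δs_k = 2*(-13*k - 7)/(k**3 + 12*k**2 + 47*k + 60). ✓
Evaluate: s_(n+1) = (-23*n**2 - 51*n - 28)/(6*(n**2 + 9*n + 20)); subtract s_(1) = -7/30 ⇒ S(n) = 2*n*(-9*n - 16)/(5*(n**2 + 9*n + 20)).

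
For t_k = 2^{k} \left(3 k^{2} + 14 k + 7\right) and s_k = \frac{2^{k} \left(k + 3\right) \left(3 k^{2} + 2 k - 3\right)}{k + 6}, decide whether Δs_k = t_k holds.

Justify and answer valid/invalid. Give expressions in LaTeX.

Invalid: residual \frac{2^{k} \left(- 9 k^{3} - 87 k^{2} - 267 k - 135\right)}{k^{2} + 13 k + 42} ≠ 0.

s_(k+1) = 2**(k + 1)*(k + 4)*(2*k + 3*(k + 1)**2 - 1)/(k + 7)
s_(k+1) − s_k = 2**k*(3*k**4 + 44*k**3 + 228*k**2 + 412*k + 159)/(k**2 + 13*k + 42)
(s_(k+1) − s_k) − t_k = 2**k*(-9*k**3 - 87*k**2 - 267*k - 135)/(k**2 + 13*k + 42)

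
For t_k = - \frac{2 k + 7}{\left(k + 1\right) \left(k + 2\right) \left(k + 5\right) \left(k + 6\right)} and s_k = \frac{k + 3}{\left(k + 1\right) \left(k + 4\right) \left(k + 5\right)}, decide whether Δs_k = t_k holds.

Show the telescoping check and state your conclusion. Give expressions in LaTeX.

Invalid: residual \frac{3 k + 8}{k^{5} + 18 k^{4} + 121 k^{3} + 372 k^{2} + 508 k + 240} ≠ 0.

s_(k+1) = (k + 4)/((k + 2)*(k + 5)*(k + 6))
s_(k+1) − s_k = 2*(-k**2 - 6*k - 10)/(k**5 + 18*k**4 + 121*k**3 + 372*k**2 + 508*k + 240)
(s_(k+1) − s_k) − t_k = (3*k + 8)/(k**5 + 18*k**4 + 121*k**3 + 372*k**2 + 508*k + 240)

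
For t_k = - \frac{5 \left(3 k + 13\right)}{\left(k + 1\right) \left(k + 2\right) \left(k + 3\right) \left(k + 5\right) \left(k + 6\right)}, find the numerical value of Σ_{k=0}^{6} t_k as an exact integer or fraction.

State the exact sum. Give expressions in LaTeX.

t_(k+1)/t_k = (k + 1)*(k + 5)*(3*k + 16)/((k + 4)*(k + 7)*(3*k + 13)).
A = k + 1, B = k + 7, C = k**2 + 25*k/3 + 52/3.
Set up (k + 1)·f(k+1) − (k + 6)·f(k) − (k**2 + 25*k/3 + 52/3) = 0.
Bound: deg f ≤ 5.
Solve for f: f(k) = k*(k + 3)*(k + 4)*(k**2 + 8*k + 17)/30 (degree 5 ≤ 5).
So s_k = (B(k−1)f/C)·t_k = (k*(k + 3)*(k + 6)*(k**2 + 8*k + 17)/(10*(3*k + 13)))·t_k = k*(-k**2 - 8*k - 17)/(2*(k**3 + 8*k**2 + 17*k + 10)).
Check: Δs_k = 5*(-3*k - 13)/(k**5 + 17*k**4 + 107*k**3 + 307*k**2 + 396*k + 180). ✓
Telescoping: Σ = s_(7) − s_(0) = -427/864 − (0) = -427/864.

Σ = -427/864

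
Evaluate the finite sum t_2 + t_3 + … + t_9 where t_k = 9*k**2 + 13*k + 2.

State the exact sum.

Σ = 3144

The ratio is (9*k**2 + 31*k + 24)/(9*k**2 + 13*k + 2).
Factor: A=1; B=1; C=k**2 + 13*k/9 + 2/9.
Set up (1)·f(k+1) − (1)·f(k) − (k**2 + 13*k/9 + 2/9) = 0.
d = 3 from the (0,0,2) case.
Solving with deg f ≤ 3: f(k) = k*(3*k**2 + 2*k - 3)/9.
Get s_k = R·t_k = k*(3*k**2 + 2*k - 3) with R(k) = B(k−1)f(k)/C(k) = k*(3*k**2 + 2*k - 3)/(9*k**2 + 13*k + 2).
Verify: 9*k**2 + 13*k + 2 matches t_k.
Telescoping: Σ = s_(10) − s_(2) = 3170 − (26) = 3144.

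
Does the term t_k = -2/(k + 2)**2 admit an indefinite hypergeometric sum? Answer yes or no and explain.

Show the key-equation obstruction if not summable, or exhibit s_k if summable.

No — key equation has no polynomial f.

The ratio is (k + 2)**2/(k + 3)**2.
So A=k**2 + 4*k + 4 and B=k**2 + 6*k + 9, with C=1.
Set up (k**2 + 4*k + 4)·f(k+1) − (k**2 + 4*k + 4)·f(k) − (1) = 0.
Bound: deg f ≤ 0.
f = c0 ⇒ A·f(k+1) − B(k−1)·f(k) − C = -1. The system {-1 = 0} is inconsistent; no antidifference.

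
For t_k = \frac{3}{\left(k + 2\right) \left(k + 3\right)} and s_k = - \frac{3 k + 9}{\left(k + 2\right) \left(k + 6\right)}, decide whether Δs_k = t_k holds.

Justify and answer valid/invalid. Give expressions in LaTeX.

Invalid: residual \frac{9 \left(- 2 k - 9\right)}{k^{4} + 18 k^{3} + 113 k^{2} + 288 k + 252} ≠ 0.

s_(k+1) = 3*(-k - 4)/((k + 3)*(k + 7))
s_(k+1) − s_k = 3*(k**2 + 7*k + 15)/(k**4 + 18*k**3 + 113*k**2 + 288*k + 252)
(s_(k+1) − s_k) − t_k = 9*(-2*k - 9)/(k**4 + 18*k**3 + 113*k**2 + 288*k + 252)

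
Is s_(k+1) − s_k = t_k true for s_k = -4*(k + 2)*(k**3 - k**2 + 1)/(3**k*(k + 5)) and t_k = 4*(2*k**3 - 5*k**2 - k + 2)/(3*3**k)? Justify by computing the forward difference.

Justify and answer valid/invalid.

s_(k+1) = -4*(k + 3)*((k + 1)**3 - (k + 1)**2 + 1)/(3*3**k*(k + 6))
s_(k+1) − s_k = 4*(2*k**5 + 11*k**4 - 20*k**3 - 72*k**2 + k + 21)/(3*3**k*(k**2 + 11*k + 30))
(s_(k+1) − s_k) − t_k = 4*(-2*k**4 - 8*k**3 + 29*k**2 + 3*k - 13)/(3**k*(k**2 + 11*k + 30))

Invalid: residual 4*(-2*k**4 - 8*k**3 + 29*k**2 + 3*k - 13)/(3**k*(k**2 + 11*k + 30)) ≠ 0.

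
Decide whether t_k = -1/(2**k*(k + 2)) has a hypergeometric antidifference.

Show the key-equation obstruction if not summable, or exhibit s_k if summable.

No — negative degree bound, so no certificate f.

Step 1: r(k) = (k + 2)/(2*(k + 3)).
Normal form (A,B,C) = (k/2 + 1, k + 3, 1).
Key eq: (k/2 + 1)·f(k+1) = (k + 2)·f(k) + (1).
deg f ≤ -1 (via 1,1,0).
Negative degree bound (-1): no f exists, t_k not Gosper-summable.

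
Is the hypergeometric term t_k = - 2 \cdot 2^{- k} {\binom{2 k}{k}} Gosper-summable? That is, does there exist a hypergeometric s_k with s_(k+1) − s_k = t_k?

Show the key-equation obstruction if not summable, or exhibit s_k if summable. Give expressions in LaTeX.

r(k) = (2*k + 1)/(k + 1) after simplifying.
Take A(k)=2*k + 1, B(k)=k + 1, C(k)=1.
Need (2*k + 1)·f(k+1) − (k)·f(k) = 1.
Bound: deg f ≤ -1.
d = -1 < 0 ⇒ no nonzero polynomial f; not summable.

No — negative degree bound, so no certificate f.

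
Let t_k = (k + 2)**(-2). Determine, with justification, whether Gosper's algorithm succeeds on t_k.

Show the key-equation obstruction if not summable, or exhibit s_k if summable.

No — the linear system for f has no solution.

Step 1: r(k) = (k + 2)**2/(k + 3)**2.
Factor: A=k**2 + 4*k + 4; B=k**2 + 6*k + 9; C=1.
Key eq: (k**2 + 4*k + 4)·f(k+1) = (k**2 + 4*k + 4)·f(k) + (1).
Bound: deg f ≤ 0.
Put f(k) = c0: A·f(k+1) − B(k−1)·f(k) − C = -1; need -1 = 0 — inconsistent ⇒ no f, not summable.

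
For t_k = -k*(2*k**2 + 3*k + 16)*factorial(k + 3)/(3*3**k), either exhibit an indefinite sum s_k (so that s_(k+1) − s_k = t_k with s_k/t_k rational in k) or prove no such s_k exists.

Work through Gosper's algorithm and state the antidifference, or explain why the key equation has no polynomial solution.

t_(k+1)/t_k = (k + 1)*(k + 4)*(3*k + 2*(k + 1)**2 + 19)/(3*k*(2*k**2 + 3*k + 16)).
A = k/3 + 4/3, B = 1, C = k**3 + 3*k**2/2 + 8*k.
Set up (k/3 + 4/3)·f(k+1) − (1)·f(k) − (k**3 + 3*k**2/2 + 8*k) = 0.
Degrees (1,0,3) ⇒ d ≤ 2.
A polynomial solution: f(k) = 3*(2*k**2 - 3*k + 4)/2.
Get s_k = R·t_k = -(2*k**2 - 3*k + 4)*factorial(k + 3)/3**k with R(k) = B(k−1)f(k)/C(k) = 3*(2*k**2 - 3*k + 4)/(k*(2*k**2 + 3*k + 16)).
s_(k+1) − s_k = -k*(2*k**2 + 3*k + 16)*factorial(k + 3)/(3*3**k) = t_k.

s_k = -(2*k**2 - 3*k + 4)*factorial(k + 3)/3**k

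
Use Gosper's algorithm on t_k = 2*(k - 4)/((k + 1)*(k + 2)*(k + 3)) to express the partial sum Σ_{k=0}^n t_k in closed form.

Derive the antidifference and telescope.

The ratio is (k - 3)*(k + 1)/((k - 4)*(k + 4)).
Normal form (A,B,C) = (k + 1, k + 4, k - 4).
Need (k + 1)·f(k+1) − (k + 3)·f(k) = k - 4.
From deg A=1, deg B=1, deg C=1: d=2.
Solve for f: f(k) = -k*(3*k + 13)/4 (degree 2 ≤ 2).
R(k) = B(k−1)·f(k)/C(k) = -k*(k + 3)*(3*k + 13)/(4*(k - 4)); s_k = R·t_k = k*(-3*k - 13)/(2*(k + 1)*(k + 2)).
s_(k+1) − s_k = 2*(k - 4)/(k**3 + 6*k**2 + 11*k + 6) = t_k.
Σ_(k=0)^n t_k = s_(n+1) − s_(0) = ((-3*n**2 - 19*n - 16)/(2*(n**2 + 5*n + 6))) − (0), i.e. (-3*n**2 - 19*n - 16)/(2*(n**2 + 5*n + 6)).

S(n) = (-3*n**2 - 19*n - 16)/(2*(n**2 + 5*n + 6))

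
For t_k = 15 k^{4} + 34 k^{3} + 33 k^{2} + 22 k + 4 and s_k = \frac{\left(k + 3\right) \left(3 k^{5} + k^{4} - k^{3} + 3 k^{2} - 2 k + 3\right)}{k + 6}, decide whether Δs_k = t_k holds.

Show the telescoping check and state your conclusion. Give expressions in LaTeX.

Invalid: residual \frac{3 \left(- 12 k^{5} - 123 k^{4} - 238 k^{3} - 217 k^{2} - 138 k - 21\right)}{k^{2} + 13 k + 42} ≠ 0.

s_(k+1) = (3*k**6 + 28*k**5 + 97*k**4 + 168*k**3 + 164*k**2 + 87*k + 28)/(k + 7)
s_(k+1) − s_k = (15*k**6 + 193*k**5 + 736*k**4 + 1165*k**3 + 1025*k**2 + 562*k + 105)/(k**2 + 13*k + 42)
(s_(k+1) − s_k) − t_k = 3*(-12*k**5 - 123*k**4 - 238*k**3 - 217*k**2 - 138*k - 21)/(k**2 + 13*k + 42)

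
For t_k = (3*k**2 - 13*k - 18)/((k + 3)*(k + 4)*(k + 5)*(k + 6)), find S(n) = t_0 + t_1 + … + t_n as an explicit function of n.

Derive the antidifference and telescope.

S(n) = (n**3 - 165*n**2 - 526*n - 360)/(60*(n**3 + 15*n**2 + 74*n + 120))

The ratio is (k + 3)*(13*k - 3*(k + 1)**2 + 31)/((k + 7)*(-3*k**2 + 13*k + 18)).
Factor: A=k + 3; B=k + 7; C=k**2 - 13*k/3 - 6.
Need (k + 3)·f(k+1) − (k + 6)·f(k) = k**2 - 13*k/3 - 6.
d = 3 from the (1,1,2) case.
Solving with deg f ≤ 3: f(k) = k*(k**2 - 168*k - 193)/180.
Then R = B(k−1)f/C = k*(k + 6)*(k**2 - 168*k - 193)/(60*(3*k**2 - 13*k - 18)), so s_k = R(k)·t_k = k*(k**2 - 168*k - 193)/(60*(k + 3)*(k + 4)*(k + 5)).
s_(k+1) − s_k = (3*k**2 - 13*k - 18)/(k**4 + 18*k**3 + 119*k**2 + 342*k + 360) = t_k.
s_(n+1) = (n**3 - 165*n**2 - 526*n - 360)/(60*(n**3 + 15*n**2 + 74*n + 120)) and s_(0) = 0, so S(n) = (n**3 - 165*n**2 - 526*n - 360)/(60*(n**3 + 15*n**2 + 74*n + 120)).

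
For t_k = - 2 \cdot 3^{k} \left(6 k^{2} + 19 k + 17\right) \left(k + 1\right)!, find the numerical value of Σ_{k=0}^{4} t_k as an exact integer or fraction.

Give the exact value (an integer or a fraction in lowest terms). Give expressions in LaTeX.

Σ = -3849118

The ratio is 3*(6*k**3 + 43*k**2 + 104*k + 84)/(6*k**2 + 19*k + 17).
Take A(k)=3*k + 6, B(k)=1, C(k)=k**2 + 19*k/6 + 17/6.
Key eq: (3*k + 6)·f(k+1) = (1)·f(k) + (k**2 + 19*k/6 + 17/6).
From deg A=1, deg B=0, deg C=2: d=1.
A polynomial solution: f(k) = (2*k + 1)/6.
Get s_k = R·t_k = -2*3**k*(2*k + 1)*factorial(k + 1) with R(k) = B(k−1)f(k)/C(k) = (2*k + 1)/(6*k**2 + 19*k + 17).
Check: Δs_k = -2*3**k*(6*k**2 + 19*k + 17)*factorial(k + 1). ✓
Evaluate s at k=5 and k=0: -3849120 and -2; difference -3849118.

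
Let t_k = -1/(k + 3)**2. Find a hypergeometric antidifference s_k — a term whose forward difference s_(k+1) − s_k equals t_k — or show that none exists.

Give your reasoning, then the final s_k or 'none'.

no hypergeometric antidifference exists

r(k) = (k + 3)**2/(k + 4)**2 after simplifying.
A = k**2 + 6*k + 9, B = k**2 + 8*k + 16, C = 1.
Set up (k**2 + 6*k + 9)·f(k+1) − (k**2 + 6*k + 9)·f(k) − (1) = 0.
From deg A=2, deg B=2, deg C=0: d=0.
Put f(k) = c0: A·f(k+1) − B(k−1)·f(k) − C = -1; need -1 = 0 — inconsistent ⇒ no f, not summable.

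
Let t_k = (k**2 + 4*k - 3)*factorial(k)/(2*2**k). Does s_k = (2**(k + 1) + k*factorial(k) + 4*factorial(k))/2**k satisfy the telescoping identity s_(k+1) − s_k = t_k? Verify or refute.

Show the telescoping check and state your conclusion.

s_(k+1) = (4*2**k + k**2*factorial(k) + 6*k*factorial(k) + 5*factorial(k))/(2*2**k)
s_(k+1) − s_k = (k**2 + 4*k - 3)*factorial(k)/(2*2**k)
(s_(k+1) − s_k) − t_k = 0

Valid — Δs_k = t_k.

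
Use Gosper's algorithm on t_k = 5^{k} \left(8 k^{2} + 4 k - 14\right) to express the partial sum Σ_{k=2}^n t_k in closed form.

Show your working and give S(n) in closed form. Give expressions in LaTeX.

Ratio r(k) = 5*(4*k**2 + 10*k - 1)/(4*k**2 + 2*k - 7).
A = 5, B = 1, C = k**2 + k/2 - 7/4.
f must satisfy (5)·f(k+1) − (1)·f(k) = k**2 + k/2 - 7/4.
Bound: deg f ≤ 2.
Match coefficients ⇒ f(k) = (2*k**2 - 4*k - 1)/8.
Get s_k = R·t_k = 5**k*(2*k**2 - 4*k - 1) with R(k) = B(k−1)f(k)/C(k) = (2*k**2 - 4*k - 1)/(2*(4*k**2 + 2*k - 7)).
Check: Δs_k = 5**k*(8*k**2 + 4*k - 14). ✓
Σ_(k=2)^n t_k = s_(n+1) − s_(2) = (5**(n + 1)*(2*n**2 - 3)) − (-25), i.e. 10*5**n*n**2 - 15*5**n + 25.

S(n) = 10 \cdot 5^{n} n^{2} - 15 \cdot 5^{n} + 25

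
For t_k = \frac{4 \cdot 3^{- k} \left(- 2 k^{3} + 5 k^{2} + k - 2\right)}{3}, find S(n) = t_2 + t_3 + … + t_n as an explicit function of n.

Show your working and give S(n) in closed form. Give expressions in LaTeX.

S(n) = 4 \cdot 3^{- n - 2} \left(- 5 \cdot 3^{n} + 3 n^{3} + 6 n^{2} + 3 n + 3\right)

Step 1: r(k) = (2*k**3 + k**2 - 5*k - 2)/(3*(2*k**3 - 5*k**2 - k + 2)).
Normal form (A,B,C) = (1/3, 1, k**3 - 5*k**2/2 - k/2 + 1).
Solve (1/3)·f(k+1) − (1)·f(k) = k**3 - 5*k**2/2 - k/2 + 1.
Degrees (0,0,3) ⇒ d ≤ 3.
Solve for f: f(k) = -3*(k**3 - k**2 + 1)/2 (degree 3 ≤ 3).
Certificate R = B(k−1)f/C = -3*(k**3 - k**2 + 1)/(2*k**3 - 5*k**2 - k + 2) gives s_k = 4*(k**3 - k**2 + 1)/3**k.
s_(k+1) − s_k = 4*(-2*k**3 + 5*k**2 + k - 2)/(3*3**k) = t_k.
Telescope: S(n) = s_(n+1) − s_(2) = 4*3**(-n - 1)*(n**3 + 2*n**2 + n + 1) − (20/9) = 4*3**(-n - 2)*(-5*3**n + 3*n**3 + 6*n**2 + 3*n + 3).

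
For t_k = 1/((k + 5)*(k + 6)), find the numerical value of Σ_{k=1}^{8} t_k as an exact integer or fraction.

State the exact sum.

Σ = 2/21

Ratio r(k) = (k + 5)/(k + 7).
A = k + 5, B = k + 7, C = 1.
Need (k + 5)·f(k+1) − (k + 6)·f(k) = 1.
Bound: deg f ≤ 1.
Coefficient equations give f(k) = k/5.
Certificate R = B(k−1)f/C = k*(k + 6)/5 gives s_k = k/(5*(k + 5)).
s_(k+1) − s_k = 1/(k**2 + 11*k + 30) = t_k.
Telescoping: Σ = s_(9) − s_(1) = 9/70 − (1/30) = 2/21.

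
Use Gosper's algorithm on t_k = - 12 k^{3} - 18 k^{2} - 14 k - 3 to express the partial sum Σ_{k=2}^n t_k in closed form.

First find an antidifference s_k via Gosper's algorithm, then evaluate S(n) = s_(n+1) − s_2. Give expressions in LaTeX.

S(n) = - 3 n^{4} - 12 n^{3} - 19 n^{2} - 13 n + 47

Step 1: r(k) = (12*k**3 + 54*k**2 + 86*k + 47)/(12*k**3 + 18*k**2 + 14*k + 3).
Normal form (A,B,C) = (1, 1, k**3 + 3*k**2/2 + 7*k/6 + 1/4).
f must satisfy (1)·f(k+1) − (1)·f(k) = k**3 + 3*k**2/2 + 7*k/6 + 1/4.
Degrees (0,0,3) ⇒ d ≤ 4.
Solving with deg f ≤ 4: f(k) = k*(3*k**3 + k - 1)/12.
Certificate R = B(k−1)f/C = k*(3*k**3 + k - 1)/(12*k**3 + 18*k**2 + 14*k + 3) gives s_k = k*(-3*k**3 - k + 1).
Δs = -12*k**3 - 18*k**2 - 14*k - 3, as required.
Σ_(k=2)^n t_k = s_(n+1) − s_(2) = (-3*n**4 - 12*n**3 - 19*n**2 - 13*n - 3) − (-50), i.e. -3*n**4 - 12*n**3 - 19*n**2 - 13*n + 47.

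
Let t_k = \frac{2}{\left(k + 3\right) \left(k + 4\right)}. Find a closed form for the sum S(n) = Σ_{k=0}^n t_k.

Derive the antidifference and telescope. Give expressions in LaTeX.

S(n) = \frac{2 \left(n + 1\right)}{3 \left(n + 4\right)}

r(k) = (k + 3)/(k + 5) after simplifying.
So A=k + 3 and B=k + 5, with C=1.
Solve (k + 3)·f(k+1) − (k + 4)·f(k) = 1.
Bound: deg f ≤ 1.
Solve for f: f(k) = k/3 (degree 1 ≤ 1).
Certificate R = B(k−1)f/C = k*(k + 4)/3 gives s_k = 2*k/(3*(k + 3)).
Check: Δs_k = 2/(k**2 + 7*k + 12). ✓
Telescope: S(n) = s_(n+1) − s_(0) = 2*(n + 1)/(3*(n + 4)) − (0) = 2*(n + 1)/(3*(n + 4)).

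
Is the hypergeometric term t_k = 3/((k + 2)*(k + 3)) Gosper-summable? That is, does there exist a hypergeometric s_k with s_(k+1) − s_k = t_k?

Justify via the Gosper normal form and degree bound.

Yes. s_k = 3*k/(2*(k + 2)).

r(k) = (k + 2)/(k + 4) after simplifying.
Take A(k)=k + 2, B(k)=k + 4, C(k)=1.
Solve (k + 2)·f(k+1) − (k + 3)·f(k) = 1.
d = 1 from the (1,1,0) case.
Solve for f: f(k) = k/2 (degree 1 ≤ 1).
Certificate R = B(k−1)f/C = k*(k + 3)/2 gives s_k = 3*k/(2*(k + 2)).
Check: Δs_k = 3/(k**2 + 5*k + 6). ✓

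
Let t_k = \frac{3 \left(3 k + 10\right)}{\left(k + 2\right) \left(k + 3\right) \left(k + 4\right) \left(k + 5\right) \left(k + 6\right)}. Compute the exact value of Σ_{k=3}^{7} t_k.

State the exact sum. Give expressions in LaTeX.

Σ = 4/455

The ratio is (k + 2)*(3*k + 13)/((k + 7)*(3*k + 10)).
A = k + 2, B = k + 7, C = k + 10/3.
Need (k + 2)·f(k+1) − (k + 6)·f(k) = k + 10/3.
d = 4 from the (1,1,1) case.
A polynomial solution: f(k) = k*(k + 3)*(k**2 + 11*k + 38)/120.
Certificate R = B(k−1)f/C = k*(k + 3)*(k + 6)*(k**2 + 11*k + 38)/(40*(3*k + 10)) gives s_k = 3*k*(k**2 + 11*k + 38)/(40*(k**3 + 11*k**2 + 38*k + 40)).
Check: Δs_k = 3*(3*k + 10)/(k**5 + 20*k**4 + 155*k**3 + 580*k**2 + 1044*k + 720). ✓
Telescoping: Σ = s_(8) − s_(3) = 19/260 − (9/140) = 4/455.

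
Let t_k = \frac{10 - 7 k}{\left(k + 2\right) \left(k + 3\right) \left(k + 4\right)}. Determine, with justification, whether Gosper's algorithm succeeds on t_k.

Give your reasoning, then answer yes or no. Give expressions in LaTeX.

Yes. s_k = \frac{k \left(16 - k\right)}{3 \left(k + 2\right) \left(k + 3\right)}.

Ratio r(k) = (k + 2)*(7*k - 3)/((k + 5)*(7*k - 10)).
Take A(k)=k + 2, B(k)=k + 5, C(k)=k - 10/7.
f must satisfy (k + 2)·f(k+1) − (k + 4)·f(k) = k - 10/7.
deg f ≤ 2 (via 1,1,1).
Coefficient equations give f(k) = k*(k - 16)/21.
R(k) = B(k−1)·f(k)/C(k) = k*(k - 16)*(k + 4)/(3*(7*k - 10)); s_k = R·t_k = k*(16 - k)/(3*(k + 2)*(k + 3)).
Δs = (10 - 7*k)/(k**3 + 9*k**2 + 26*k + 24), as required.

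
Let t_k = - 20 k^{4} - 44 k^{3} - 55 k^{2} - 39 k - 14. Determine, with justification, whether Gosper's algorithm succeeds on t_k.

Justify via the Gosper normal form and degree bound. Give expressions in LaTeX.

r(k) = (20*k**4 + 124*k**3 + 307*k**2 + 361*k + 172)/(20*k**4 + 44*k**3 + 55*k**2 + 39*k + 14) after simplifying.
Normal form (A,B,C) = (1, 1, k**4 + 11*k**3/5 + 11*k**2/4 + 39*k/20 + 7/10).
Solve (1)·f(k+1) − (1)·f(k) = k**4 + 11*k**3/5 + 11*k**2/4 + 39*k/20 + 7/10.
d = 5 from the (0,0,4) case.
Match coefficients ⇒ f(k) = k*(4*k**4 + k**3 + 3*k**2 + 3*k + 3)/20.
Get s_k = R·t_k = k*(-4*k**4 - k**3 - 3*k**2 - 3*k - 3) with R(k) = B(k−1)f(k)/C(k) = k*(4*k**4 + k**3 + 3*k**2 + 3*k + 3)/(20*k**4 + 44*k**3 + 55*k**2 + 39*k + 14).
s_(k+1) − s_k = -20*k**4 - 44*k**3 - 55*k**2 - 39*k - 14 = t_k.

Yes. s_k = k \left(- 4 k^{4} - k^{3} - 3 k^{2} - 3 k - 3\right).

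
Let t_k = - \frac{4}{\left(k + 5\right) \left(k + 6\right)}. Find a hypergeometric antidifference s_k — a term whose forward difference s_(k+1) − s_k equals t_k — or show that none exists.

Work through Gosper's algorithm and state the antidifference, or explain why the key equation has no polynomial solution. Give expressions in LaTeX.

Compute t_(k+1)/t_k: get (k + 5)/(k + 7).
Take A(k)=k + 5, B(k)=k + 7, C(k)=1.
Solve (k + 5)·f(k+1) − (k + 6)·f(k) = 1.
Degrees (1,1,0) ⇒ d ≤ 1.
Match coefficients ⇒ f(k) = k/5.
Get s_k = R·t_k = -4*k/(5*k + 25) with R(k) = B(k−1)f(k)/C(k) = k*(k + 6)/5.
Check: Δs_k = -4/(k**2 + 11*k + 30). ✓

s_k = - \frac{4 k}{5 k + 25}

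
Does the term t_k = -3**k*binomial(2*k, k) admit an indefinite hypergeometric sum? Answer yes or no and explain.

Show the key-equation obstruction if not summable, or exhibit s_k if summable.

No — key equation has no polynomial f.

r(k) = 6*(2*k + 1)/(k + 1) after simplifying.
Normal form (A,B,C) = (12*k + 6, k + 1, 1).
Set up (12*k + 6)·f(k+1) − (k)·f(k) − (1) = 0.
deg f ≤ -1 (via 1,1,0).
d = -1 < 0 ⇒ no nonzero polynomial f; not summable.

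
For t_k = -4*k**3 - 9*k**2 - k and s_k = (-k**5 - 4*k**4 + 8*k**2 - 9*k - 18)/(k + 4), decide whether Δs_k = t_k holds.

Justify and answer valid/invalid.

Invalid: residual (3*k**4 + 24*k**3 + 40*k**2 + 3*k - 6)/(k**2 + 9*k + 20) ≠ 0.

s_(k+1) = (-9*k - (k + 1)**5 - 4*(k + 1)**4 + 8*(k + 1)**2 - 27)/(k + 5)
s_(k+1) − s_k = (-4*k**5 - 42*k**4 - 138*k**3 - 149*k**2 - 17*k - 6)/(k**2 + 9*k + 20)
(s_(k+1) − s_k) − t_k = (3*k**4 + 24*k**3 + 40*k**2 + 3*k - 6)/(k**2 + 9*k + 20)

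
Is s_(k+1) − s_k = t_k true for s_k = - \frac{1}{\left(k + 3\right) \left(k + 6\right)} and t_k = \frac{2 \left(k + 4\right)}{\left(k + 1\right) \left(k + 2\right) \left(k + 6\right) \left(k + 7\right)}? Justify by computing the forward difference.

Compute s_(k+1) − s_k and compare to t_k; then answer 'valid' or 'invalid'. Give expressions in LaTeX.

s_(k+1) = -1/((k + 4)*(k + 7))
s_(k+1) − s_k = 2*(k + 5)/(k**4 + 20*k**3 + 145*k**2 + 450*k + 504)
(s_(k+1) − s_k) − t_k = 2*(-3*k**2 - 23*k - 38)/(k**6 + 23*k**5 + 207*k**4 + 925*k**3 + 2144*k**2 + 2412*k + 1008)

Invalid: residual \frac{2 \left(- 3 k^{2} - 23 k - 38\right)}{k^{6} + 23 k^{5} + 207 k^{4} + 925 k^{3} + 2144 k^{2} + 2412 k + 1008} ≠ 0.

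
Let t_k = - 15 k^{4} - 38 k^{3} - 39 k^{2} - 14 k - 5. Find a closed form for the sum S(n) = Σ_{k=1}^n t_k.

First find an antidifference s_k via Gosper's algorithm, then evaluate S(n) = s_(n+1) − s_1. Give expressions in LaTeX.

S(n) = n \left(- 3 n^{4} - 17 n^{3} - 37 n^{2} - 36 n - 18\right)

The ratio is (15*k**4 + 98*k**3 + 243*k**2 + 266*k + 111)/(15*k**4 + 38*k**3 + 39*k**2 + 14*k + 5).
Take A(k)=1, B(k)=1, C(k)=k**4 + 38*k**3/15 + 13*k**2/5 + 14*k/15 + 1/3.
f must satisfy (1)·f(k+1) − (1)·f(k) = k**4 + 38*k**3/15 + 13*k**2/5 + 14*k/15 + 1/3.
Degrees (0,0,4) ⇒ d ≤ 5.
Match coefficients ⇒ f(k) = k*(3*k**4 + 2*k**3 - k**2 - 3*k + 4)/15.
R(k) = B(k−1)·f(k)/C(k) = k*(3*k**4 + 2*k**3 - k**2 - 3*k + 4)/(15*k**4 + 38*k**3 + 39*k**2 + 14*k + 5); s_k = R·t_k = k*(-3*k**4 - 2*k**3 + k**2 + 3*k - 4).
s_(k+1) − s_k = -15*k**4 - 38*k**3 - 39*k**2 - 14*k - 5 = t_k.
Σ_(k=1)^n t_k = s_(n+1) − s_(1) = (-3*n**5 - 17*n**4 - 37*n**3 - 36*n**2 - 18*n - 5) − (-5), i.e. n*(-3*n**4 - 17*n**3 - 37*n**2 - 36*n - 18).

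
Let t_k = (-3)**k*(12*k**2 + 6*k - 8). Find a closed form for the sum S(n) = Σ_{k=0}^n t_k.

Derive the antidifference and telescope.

r(k) = 3*(-3*k - 6*(k + 1)**2 + 1)/(6*k**2 + 3*k - 4) after simplifying.
Take A(k)=-3, B(k)=1, C(k)=k**2 + k/2 - 2/3.
Need (-3)·f(k+1) − (1)·f(k) = k**2 + k/2 - 2/3.
d = 2 from the (0,0,2) case.
Match coefficients ⇒ f(k) = -(3*k**2 - 3*k - 2)/12.
Certificate R = B(k−1)f/C = -(3*k**2 - 3*k - 2)/(2*(6*k**2 + 3*k - 4)) gives s_k = (-3)**k*(-3*k**2 + 3*k + 2).
Check: Δs_k = (-3)**k*(12*k**2 + 6*k - 8). ✓
s_(n+1) = (-3)**(n + 1)*(-3*n**2 - 3*n + 2) and s_(0) = 2, so S(n) = 9*(-3)**n*n**2 + 9*(-3)**n*n - 6*(-3)**n - 2.

S(n) = 9*(-3)**n*n**2 + 9*(-3)**n*n - 6*(-3)**n - 2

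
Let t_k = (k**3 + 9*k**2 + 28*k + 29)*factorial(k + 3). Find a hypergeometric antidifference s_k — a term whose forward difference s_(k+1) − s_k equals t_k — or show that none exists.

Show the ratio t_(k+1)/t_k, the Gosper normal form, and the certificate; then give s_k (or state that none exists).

Ratio r(k) = (k**4 + 16*k**3 + 97*k**2 + 263*k + 268)/(k**3 + 9*k**2 + 28*k + 29).
A = k + 4, B = 1, C = k**3 + 9*k**2 + 28*k + 29.
f must satisfy (k + 4)·f(k+1) − (1)·f(k) = k**3 + 9*k**2 + 28*k + 29.
d = 2 from the (1,0,3) case.
Match coefficients ⇒ f(k) = (k + 1)*(k + 3).
R(k) = B(k−1)·f(k)/C(k) = (k + 1)*(k + 3)/(k**3 + 9*k**2 + 28*k + 29); s_k = R·t_k = (k + 1)*(k + 3)*factorial(k + 3).
Verify: (k**3 + 9*k**2 + 28*k + 29)*factorial(k + 3) matches t_k.

s_k = (k + 1)*(k + 3)*factorial(k + 3)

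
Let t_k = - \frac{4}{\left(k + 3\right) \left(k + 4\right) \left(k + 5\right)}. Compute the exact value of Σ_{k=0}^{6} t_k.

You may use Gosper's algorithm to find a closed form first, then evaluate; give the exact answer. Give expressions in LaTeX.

Σ = -49/330

Ratio r(k) = (k + 3)/(k + 6).
Take A(k)=k + 3, B(k)=k + 6, C(k)=1.
Need (k + 3)·f(k+1) − (k + 5)·f(k) = 1.
From deg A=1, deg B=1, deg C=0: d=2.
Match coefficients ⇒ f(k) = k*(k + 7)/24.
R(k) = B(k−1)·f(k)/C(k) = k*(k + 5)*(k + 7)/24; s_k = R·t_k = k*(-k - 7)/(6*(k + 3)*(k + 4)).
Verify: -4/(k**3 + 12*k**2 + 47*k + 60) matches t_k.
Σ_(k=0)^(6) t_k = s_(7) − s_(0) = -49/330 − (0) = -49/330.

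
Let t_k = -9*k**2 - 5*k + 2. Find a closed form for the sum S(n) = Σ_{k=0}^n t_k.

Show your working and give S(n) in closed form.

S(n) = -3*n**3 - 7*n**2 - 2*n + 2

Ratio r(k) = (9*k**2 + 23*k + 12)/(9*k**2 + 5*k - 2).
So A=1 and B=1, with C=k**2 + 5*k/9 - 2/9.
Key eq: (1)·f(k+1) = (1)·f(k) + (k**2 + 5*k/9 - 2/9).
Degrees (0,0,2) ⇒ d ≤ 3.
Solve for f: f(k) = k*(3*k**2 - 2*k - 3)/9 (degree 3 ≤ 3).
R(k) = B(k−1)·f(k)/C(k) = k*(3*k**2 - 2*k - 3)/(9*k**2 + 5*k - 2); s_k = R·t_k = k*(-3*k**2 + 2*k + 3).
Verify: -9*k**2 - 5*k + 2 matches t_k.
Evaluate: s_(n+1) = -3*n**3 - 7*n**2 - 2*n + 2; subtract s_(0) = 0 ⇒ S(n) = -3*n**3 - 7*n**2 - 2*n + 2.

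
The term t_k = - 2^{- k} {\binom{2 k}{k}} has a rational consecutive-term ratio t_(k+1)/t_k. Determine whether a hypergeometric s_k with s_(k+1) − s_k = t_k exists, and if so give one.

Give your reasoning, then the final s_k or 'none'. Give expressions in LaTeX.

no hypergeometric antidifference exists

Ratio r(k) = (2*k + 1)/(k + 1).
Gosper form: A/B · C(k+1)/C(k) with A=2*k + 1, B=k + 1, C=1.
f must satisfy (2*k + 1)·f(k+1) − (k)·f(k) = 1.
Degrees (1,1,0) ⇒ d ≤ -1.
deg f ≤ -1 is impossible — no certificate.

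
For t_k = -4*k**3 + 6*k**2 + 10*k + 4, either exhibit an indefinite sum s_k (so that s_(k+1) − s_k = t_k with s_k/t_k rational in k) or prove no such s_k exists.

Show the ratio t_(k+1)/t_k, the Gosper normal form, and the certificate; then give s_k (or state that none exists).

s_k = k**2*(-k**2 + 4*k + 1)

r(k) = (2*k**3 + 3*k**2 - 5*k - 8)/(2*k**3 - 3*k**2 - 5*k - 2) after simplifying.
A = 1, B = 1, C = k**3 - 3*k**2/2 - 5*k/2 - 1.
f must satisfy (1)·f(k+1) − (1)·f(k) = k**3 - 3*k**2/2 - 5*k/2 - 1.
Bound: deg f ≤ 4.
A polynomial solution: f(k) = k**2*(k**2 - 4*k - 1)/4.
R(k) = B(k−1)·f(k)/C(k) = k**2*(k**2 - 4*k - 1)/(2*(2*k**3 - 3*k**2 - 5*k - 2)); s_k = R·t_k = k**2*(-k**2 + 4*k + 1).
Verify: -4*k**3 + 6*k**2 + 10*k + 4 matches t_k.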